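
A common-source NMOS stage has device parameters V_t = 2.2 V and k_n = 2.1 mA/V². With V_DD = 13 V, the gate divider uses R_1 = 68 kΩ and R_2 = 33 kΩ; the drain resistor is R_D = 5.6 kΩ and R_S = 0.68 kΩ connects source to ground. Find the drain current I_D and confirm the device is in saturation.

I_D ≈ 1.3 mA

V_G = V_DD·R_2/(R_1+R_2) = 13×33/101 = 4.25 V.
Assume saturation: I_D = (k_n/2)(V_GS − V_t)² with V_GS = V_G − I_D·R_S = 4.25 − 0.68·I_D.
Substituting gives 0.486·I_D² − 3.92·I_D + 4.4 = 0, with roots I_D = 1.35 or 6.74 mA.
The root I_D = 6.74 mA gives V_GS = -0.333 V ≤ V_t, so take I_D = 1.35 mA.
Then V_GS = 3.33 V and V_DS = V_DD − I_D(R_D+R_S) = 13 − 1.35×6.28 = 4.55 V.
Saturation requires V_DS ≥ V_GS − V_t = 1.13 V; 4.55 ≥ 1.13 ✓.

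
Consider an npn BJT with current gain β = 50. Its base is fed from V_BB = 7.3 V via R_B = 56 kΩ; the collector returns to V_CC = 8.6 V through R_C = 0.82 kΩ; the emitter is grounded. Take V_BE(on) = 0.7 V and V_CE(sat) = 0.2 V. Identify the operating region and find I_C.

active; I_C ≈ 5.9 mA

Assume active. Base-emitter loop: I_B = (V_BB − V_BE)/R_B = (7.3 − 0.7)/56 = 0.118 mA.
I_C = β·I_B = 50×0.118 = 5.89 mA.
V_CE = V_CC − I_C·R_C = 8.6 − 5.89×0.82 = 3.77 V > V_CE(sat), so the active-region assumption holds.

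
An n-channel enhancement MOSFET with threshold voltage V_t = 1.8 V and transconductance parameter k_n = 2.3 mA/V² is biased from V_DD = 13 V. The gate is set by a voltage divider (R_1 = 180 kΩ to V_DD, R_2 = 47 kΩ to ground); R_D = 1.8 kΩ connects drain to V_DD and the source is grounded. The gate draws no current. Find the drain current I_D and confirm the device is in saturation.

V_G = V_DD·R_2/(R_1+R_2) = 13×47/227 = 2.69 V. With the source grounded, V_GS = V_G = 2.69 V.
Assume saturation: I_D = (k_n/2)(V_GS − V_t)² = (2.3/2)×(2.69 − 1.8)² = 1.15×0.892² = 0.914 mA.
V_DS = V_DD − I_D·R_D = 13 − 0.914×1.8 = 11.4 V.
Saturation requires V_DS ≥ V_GS − V_t = 0.892 V; 11.4 ≥ 0.892 ✓.

I_D ≈ 0.91 mA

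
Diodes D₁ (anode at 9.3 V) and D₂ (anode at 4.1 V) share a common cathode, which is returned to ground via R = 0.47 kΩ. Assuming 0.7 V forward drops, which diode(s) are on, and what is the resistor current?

Only D₁ conducts; I_R ≈ 18 mA

Assume both conduct. Then node N would need to be at both 9.3−0.7 = 8.6 V and 4.1−0.7 = 3.4 V, which is impossible.
Assume only D₁ conducts: V_N = 9.3 − 0.7 = 8.6 V, so I_R = 8.6/0.47 = 18.3 mA.
Check D₂: its anode-to-cathode voltage is 4.1 − 8.6 = -4.5 V < 0.7 V, so it is off. The assumption is consistent.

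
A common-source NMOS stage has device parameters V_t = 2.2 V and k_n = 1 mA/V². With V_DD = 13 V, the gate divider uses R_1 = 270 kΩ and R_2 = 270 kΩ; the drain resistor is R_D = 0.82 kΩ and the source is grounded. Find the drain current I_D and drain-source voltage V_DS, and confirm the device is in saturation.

V_G = V_DD·R_2/(R_1+R_2) = 13×270/540 = 6.5 V. With the source grounded, V_GS = V_G = 6.5 V.
Assume saturation: I_D = (k_n/2)(V_GS − V_t)² = (1/2)×(6.5 − 2.2)² = 0.5×4.3² = 9.24 mA.
V_DS = V_DD − I_D·R_D = 13 − 9.24×0.82 = 5.42 V.
Saturation requires V_DS ≥ V_GS − V_t = 4.3 V; 5.42 ≥ 4.3 ✓.

I_D ≈ 9.2 mA, V_DS ≈ 5.4 V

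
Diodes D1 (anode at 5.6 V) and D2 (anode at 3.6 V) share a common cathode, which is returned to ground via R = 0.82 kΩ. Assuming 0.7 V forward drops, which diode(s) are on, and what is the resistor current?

Only D1 conducts; I_R ≈ 6 mA

Assume both conduct. Then node N would need to be at both 5.6−0.7 = 4.9 V and 3.6−0.7 = 2.9 V, which is impossible.
Assume only D1 conducts: V_N = 5.6 − 0.7 = 4.9 V, so I_R = 4.9/0.82 = 5.98 mA.
Check D2: its anode-to-cathode voltage is 3.6 − 4.9 = -1.3 V < 0.7 V, so it is off. The assumption is consistent.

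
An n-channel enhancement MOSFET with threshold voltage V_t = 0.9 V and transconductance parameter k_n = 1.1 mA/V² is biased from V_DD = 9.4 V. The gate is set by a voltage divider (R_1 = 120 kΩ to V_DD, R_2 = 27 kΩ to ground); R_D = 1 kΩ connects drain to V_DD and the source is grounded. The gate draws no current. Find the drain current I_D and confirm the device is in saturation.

I_D ≈ 0.38 mA

V_G = V_DD·R_2/(R_1+R_2) = 9.4×27/147 = 1.73 V. With the source grounded, V_GS = V_G = 1.73 V.
Assume saturation: I_D = (k_n/2)(V_GS − V_t)² = (1.1/2)×(1.73 − 0.9)² = 0.55×0.827² = 0.376 mA.
V_DS = V_DD − I_D·R_D = 9.4 − 0.376×1 = 9.02 V.
Saturation requires V_DS ≥ V_GS − V_t = 0.827 V; 9.02 ≥ 0.827 ✓.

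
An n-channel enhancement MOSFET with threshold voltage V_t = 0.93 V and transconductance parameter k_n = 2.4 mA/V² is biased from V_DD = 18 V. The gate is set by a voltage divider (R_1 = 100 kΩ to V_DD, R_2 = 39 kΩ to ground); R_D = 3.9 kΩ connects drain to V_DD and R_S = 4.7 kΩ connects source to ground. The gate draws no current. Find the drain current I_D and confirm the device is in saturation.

I_D ≈ 0.71 mA

V_G = V_DD·R_2/(R_1+R_2) = 18×39/139 = 5.05 V.
Assume saturation: I_D = (k_n/2)(V_GS − V_t)² with V_GS = V_G − I_D·R_S = 5.05 − 4.7·I_D.
Substituting gives 26.5·I_D² − 47.5·I_D + 20.4 = 0, with roots I_D = 0.713 or 1.08 mA.
The root I_D = 1.08 mA gives V_GS = -0.018 V ≤ V_t, so take I_D = 0.713 mA.
Then V_GS = 1.7 V and V_DS = V_DD − I_D(R_D+R_S) = 18 − 0.713×8.6 = 11.9 V.
Saturation requires V_DS ≥ V_GS − V_t = 0.771 V; 11.9 ≥ 0.771 ✓.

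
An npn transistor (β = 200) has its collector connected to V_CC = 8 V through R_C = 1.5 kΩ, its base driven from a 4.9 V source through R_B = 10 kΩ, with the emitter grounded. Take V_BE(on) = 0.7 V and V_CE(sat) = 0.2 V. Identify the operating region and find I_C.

saturation; I_C ≈ 5.2 mA

Assume active: I_B = (4.9 − 0.7)/10 = 0.42 mA, giving I_C = β·I_B = 84 mA.
But then V_CE = 8 − 84×1.5 = -118 V < V_CE(sat) = 0.2 V — impossible in the active region.
So the transistor is saturated. With V_CE = 0.2 V, I_C = (V_CC − 0.2)/R_C = 7.8/1.5 = 5.2 mA.
Check: β·I_B = 84 mA > I_C = 5.2 mA, confirming saturation.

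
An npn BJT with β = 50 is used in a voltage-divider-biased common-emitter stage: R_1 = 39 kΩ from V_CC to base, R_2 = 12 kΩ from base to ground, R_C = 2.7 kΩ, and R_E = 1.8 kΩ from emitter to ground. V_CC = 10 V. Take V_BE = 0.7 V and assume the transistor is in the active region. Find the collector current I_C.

I_C ≈ 0.82 mA

Thevenize the base divider: V_Th = V_CC·R_2/(R_1+R_2) = 10×12/51 = 2.35 V, R_Th = R_1‖R_2 = 9.18 kΩ.
Base-emitter loop: V_Th = I_B·R_Th + V_BE + (β+1)I_B·R_E, so I_B = (2.35 − 0.7) / (9.18 + 51×1.8) = 0.0164 mA.
I_C = β·I_B = 50×0.0164 = 0.818 mA, and I_E = (β+1)I_B = 0.835 mA.
V_CE = V_CC − I_C·R_C − I_E·R_E = 10 − 0.818×2.7 − 0.835×1.8 = 6.29 V.
V_CE = 6.29 V > 0.2 V confirms active-region operation.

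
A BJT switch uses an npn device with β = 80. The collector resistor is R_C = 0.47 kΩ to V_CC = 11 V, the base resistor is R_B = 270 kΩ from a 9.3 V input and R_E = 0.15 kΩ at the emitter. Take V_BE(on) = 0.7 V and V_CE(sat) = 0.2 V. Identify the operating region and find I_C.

active; I_C ≈ 2.4 mA

Assume active. Base-emitter loop: I_B = (V_BB − V_BE)/(R_B + (β+1)R_E) = (9.3 − 0.7)/(270 + 81×0.15) = 0.0305 mA.
I_C = β·I_B = 80×0.0305 = 2.44 mA.
V_CE = V_CC − I_C·R_C − I_E·R_E = 11 − 2.44×0.47 − 2.47×0.15 = 9.48 V > V_CE(sat), so the active-region assumption holds.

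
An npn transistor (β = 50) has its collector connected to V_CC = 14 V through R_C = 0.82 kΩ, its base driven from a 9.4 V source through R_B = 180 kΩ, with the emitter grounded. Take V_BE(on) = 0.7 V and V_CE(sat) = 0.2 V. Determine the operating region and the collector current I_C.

Assume active. Base-emitter loop: I_B = (V_BB − V_BE)/R_B = (9.4 − 0.7)/180 = 0.0483 mA.
I_C = β·I_B = 50×0.0483 = 2.42 mA.
V_CE = V_CC − I_C·R_C = 14 − 2.42×0.82 = 12 V > V_CE(sat), so the active-region assumption holds.

active; I_C ≈ 2.4 mA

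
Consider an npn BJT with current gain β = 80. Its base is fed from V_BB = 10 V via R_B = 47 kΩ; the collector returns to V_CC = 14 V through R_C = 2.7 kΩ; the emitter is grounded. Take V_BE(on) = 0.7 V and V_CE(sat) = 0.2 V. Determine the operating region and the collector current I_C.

Assume active: I_B = (10 − 0.7)/47 = 0.198 mA, giving I_C = β·I_B = 15.8 mA.
But then V_CE = 14 − 15.8×2.7 = -28.7 V < V_CE(sat) = 0.2 V — impossible in the active region.
So the transistor is saturated. With V_CE = 0.2 V, I_C = (V_CC − 0.2)/R_C = 13.8/2.7 = 5.11 mA.
Check: β·I_B = 15.8 mA > I_C = 5.11 mA, confirming saturation.

saturation; I_C ≈ 5.1 mA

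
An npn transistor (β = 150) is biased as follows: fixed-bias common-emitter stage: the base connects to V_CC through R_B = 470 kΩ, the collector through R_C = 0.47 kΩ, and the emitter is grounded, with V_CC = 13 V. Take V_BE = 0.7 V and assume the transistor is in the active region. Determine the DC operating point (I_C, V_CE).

Base loop: V_CC = I_B·R_B + V_BE, so I_B = (13 − 0.7)/470 kΩ = 0.0262 mA.
In the active region I_C = β·I_B = 150 × 0.0262 = 3.93 mA.
Collector loop: V_CE = V_CC − I_C·R_C = 13 − 3.93×0.47 = 11.2 V.
Since V_CE = 11.2 V > V_CE(sat) ≈ 0.2 V, the transistor is in the active region as assumed.

I_C ≈ 3.9 mA, V_CE ≈ 11 V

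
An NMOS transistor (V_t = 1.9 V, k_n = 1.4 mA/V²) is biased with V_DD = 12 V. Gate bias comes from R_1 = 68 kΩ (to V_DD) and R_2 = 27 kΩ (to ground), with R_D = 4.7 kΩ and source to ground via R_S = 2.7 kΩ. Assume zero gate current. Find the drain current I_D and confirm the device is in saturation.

V_G = V_DD·R_2/(R_1+R_2) = 12×27/95 = 3.41 V.
Assume saturation: I_D = (k_n/2)(V_GS − V_t)² with V_GS = V_G − I_D·R_S = 3.41 − 2.7·I_D.
Substituting gives 5.1·I_D² − 6.71·I_D + 1.6 = 0, with roots I_D = 0.312 or 1 mA.
The root I_D = 1 mA gives V_GS = 0.703 V ≤ V_t, so take I_D = 0.312 mA.
Then V_GS = 2.57 V and V_DS = V_DD − I_D(R_D+R_S) = 12 − 0.312×7.4 = 9.69 V.
Saturation requires V_DS ≥ V_GS − V_t = 0.668 V; 9.69 ≥ 0.668 ✓.

I_D ≈ 0.31 mA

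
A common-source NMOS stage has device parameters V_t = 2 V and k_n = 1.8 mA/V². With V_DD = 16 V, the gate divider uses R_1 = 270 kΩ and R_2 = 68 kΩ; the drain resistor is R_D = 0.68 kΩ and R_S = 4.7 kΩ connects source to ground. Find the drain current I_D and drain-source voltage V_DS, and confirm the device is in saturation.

I_D ≈ 0.17 mA, V_DS ≈ 15 V

V_G = V_DD·R_2/(R_1+R_2) = 16×68/338 = 3.22 V.
Assume saturation: I_D = (k_n/2)(V_GS − V_t)² with V_GS = V_G − I_D·R_S = 3.22 − 4.7·I_D.
Substituting gives 19.9·I_D² − 11.3·I_D + 1.34 = 0, with roots I_D = 0.168 or 0.401 mA.
The root I_D = 0.401 mA gives V_GS = 1.33 V ≤ V_t, so take I_D = 0.168 mA.
Then V_GS = 2.43 V and V_DS = V_DD − I_D(R_D+R_S) = 16 − 0.168×5.38 = 15.1 V.
Saturation requires V_DS ≥ V_GS − V_t = 0.431 V; 15.1 ≥ 0.431 ✓.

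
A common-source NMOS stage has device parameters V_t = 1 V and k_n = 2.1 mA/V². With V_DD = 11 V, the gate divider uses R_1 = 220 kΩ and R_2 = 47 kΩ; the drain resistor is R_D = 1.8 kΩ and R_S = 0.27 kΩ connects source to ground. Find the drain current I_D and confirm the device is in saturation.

V_G = V_DD·R_2/(R_1+R_2) = 11×47/267 = 1.94 V.
Assume saturation: I_D = (k_n/2)(V_GS − V_t)² with V_GS = V_G − I_D·R_S = 1.94 − 0.27·I_D.
Substituting gives 0.0765·I_D² − 1.53·I_D + 0.921 = 0, with roots I_D = 0.621 or 19.4 mA.
The root I_D = 19.4 mA gives V_GS = -3.3 V ≤ V_t, so take I_D = 0.621 mA.
Then V_GS = 1.77 V and V_DS = V_DD − I_D(R_D+R_S) = 11 − 0.621×2.07 = 9.72 V.
Saturation requires V_DS ≥ V_GS − V_t = 0.769 V; 9.72 ≥ 0.769 ✓.

I_D ≈ 0.62 mA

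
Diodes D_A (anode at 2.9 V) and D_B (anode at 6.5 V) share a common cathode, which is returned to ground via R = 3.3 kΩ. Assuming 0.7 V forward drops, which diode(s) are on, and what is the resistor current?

Assume both conduct. Then node N would need to be at both 2.9−0.7 = 2.2 V and 6.5−0.7 = 5.8 V, which is impossible.
Assume only D_B conducts: V_N = 6.5 − 0.7 = 5.8 V, so I_R = 5.8/3.3 = 1.76 mA.
Check D_A: its anode-to-cathode voltage is 2.9 − 5.8 = -2.9 V < 0.7 V, so it is off. The assumption is consistent.

Only D_B conducts; I_R ≈ 1.8 mA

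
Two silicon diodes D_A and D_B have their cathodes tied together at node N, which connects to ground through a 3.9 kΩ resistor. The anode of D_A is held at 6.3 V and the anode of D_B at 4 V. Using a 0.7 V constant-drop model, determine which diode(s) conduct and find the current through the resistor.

Assume both conduct. Then node N would need to be at both 6.3−0.7 = 5.6 V and 4−0.7 = 3.3 V, which is impossible.
Assume only D_A conducts: V_N = 6.3 − 0.7 = 5.6 V, so I_R = 5.6/3.9 = 1.44 mA.
Check D_B: its anode-to-cathode voltage is 4 − 5.6 = -1.6 V < 0.7 V, so it is off. The assumption is consistent.

Only D_A conducts; I_R ≈ 1.4 mA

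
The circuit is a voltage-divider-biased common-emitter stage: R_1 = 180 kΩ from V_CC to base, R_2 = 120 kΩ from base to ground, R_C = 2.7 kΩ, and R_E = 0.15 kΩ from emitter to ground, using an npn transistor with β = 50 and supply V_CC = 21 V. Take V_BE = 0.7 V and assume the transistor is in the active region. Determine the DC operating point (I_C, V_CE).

Thevenize the base divider: V_Th = V_CC·R_2/(R_1+R_2) = 21×120/300 = 8.4 V, R_Th = R_1‖R_2 = 72 kΩ.
Base-emitter loop: V_Th = I_B·R_Th + V_BE + (β+1)I_B·R_E, so I_B = (8.4 − 0.7) / (72 + 51×0.15) = 0.0967 mA.
I_C = β·I_B = 50×0.0967 = 4.83 mA, and I_E = (β+1)I_B = 4.93 mA.
V_CE = V_CC − I_C·R_C − I_E·R_E = 21 − 4.83×2.7 − 4.93×0.15 = 7.21 V.
V_CE = 7.21 V > 0.2 V confirms active-region operation.

I_C ≈ 4.8 mA, V_CE ≈ 7.2 V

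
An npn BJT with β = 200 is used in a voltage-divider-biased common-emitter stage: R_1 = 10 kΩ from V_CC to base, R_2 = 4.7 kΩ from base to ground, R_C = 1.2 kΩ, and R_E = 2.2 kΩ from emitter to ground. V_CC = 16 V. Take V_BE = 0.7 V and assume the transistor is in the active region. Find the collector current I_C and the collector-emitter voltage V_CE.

I_C ≈ 2 mA, V_CE ≈ 9.2 V

Thevenize the base divider: V_Th = V_CC·R_2/(R_1+R_2) = 16×4.7/14.7 = 5.12 V, R_Th = R_1‖R_2 = 3.2 kΩ.
Base-emitter loop: V_Th = I_B·R_Th + V_BE + (β+1)I_B·R_E, so I_B = (5.12 − 0.7) / (3.2 + 201×2.2) = 0.00991 mA.
I_C = β·I_B = 200×0.00991 = 1.98 mA, and I_E = (β+1)I_B = 1.99 mA.
V_CE = V_CC − I_C·R_C − I_E·R_E = 16 − 1.98×1.2 − 1.99×2.2 = 9.24 V.
V_CE = 9.24 V > 0.2 V confirms active-region operation.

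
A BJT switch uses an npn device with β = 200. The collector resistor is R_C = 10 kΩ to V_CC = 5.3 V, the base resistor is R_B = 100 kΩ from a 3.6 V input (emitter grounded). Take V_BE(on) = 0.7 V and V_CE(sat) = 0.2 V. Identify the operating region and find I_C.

Assume active: I_B = (3.6 − 0.7)/100 = 0.029 mA, giving I_C = β·I_B = 5.8 mA.
But then V_CE = 5.3 − 5.8×10 = -52.7 V < V_CE(sat) = 0.2 V — impossible in the active region.
So the transistor is saturated. With V_CE = 0.2 V, I_C = (V_CC − 0.2)/R_C = 5.1/10 = 0.51 mA.
Check: β·I_B = 5.8 mA > I_C = 0.51 mA, confirming saturation.

saturation; I_C ≈ 0.51 mA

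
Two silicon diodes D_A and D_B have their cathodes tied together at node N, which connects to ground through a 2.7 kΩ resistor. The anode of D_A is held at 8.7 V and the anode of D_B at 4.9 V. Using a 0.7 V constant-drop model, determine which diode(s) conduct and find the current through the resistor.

Assume both conduct. Then node N would need to be at both 8.7−0.7 = 8 V and 4.9−0.7 = 4.2 V, which is impossible.
Assume only D_A conducts: V_N = 8.7 − 0.7 = 8 V, so I_R = 8/2.7 = 2.96 mA.
Check D_B: its anode-to-cathode voltage is 4.9 − 8 = -3.1 V < 0.7 V, so it is off. The assumption is consistent.

Only D_A conducts; I_R ≈ 3 mA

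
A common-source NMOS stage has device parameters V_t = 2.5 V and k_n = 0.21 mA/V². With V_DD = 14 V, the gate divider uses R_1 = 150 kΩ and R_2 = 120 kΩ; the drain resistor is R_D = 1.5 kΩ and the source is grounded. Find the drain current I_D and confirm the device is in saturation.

I_D ≈ 1.5 mA

V_G = V_DD·R_2/(R_1+R_2) = 14×120/270 = 6.22 V. With the source grounded, V_GS = V_G = 6.22 V.
Assume saturation: I_D = (k_n/2)(V_GS − V_t)² = (0.21/2)×(6.22 − 2.5)² = 0.105×3.72² = 1.45 mA.
V_DS = V_DD − I_D·R_D = 14 − 1.45×1.5 = 11.8 V.
Saturation requires V_DS ≥ V_GS − V_t = 3.72 V; 11.8 ≥ 3.72 ✓.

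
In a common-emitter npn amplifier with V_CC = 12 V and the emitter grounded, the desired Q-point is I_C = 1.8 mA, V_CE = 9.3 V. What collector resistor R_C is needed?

Collector loop: V_CC = I_C·R_C + V_CE.
R_C = (V_CC − V_CE)/I_C = (12 − 9.3)/1.8 = 1.5 kΩ.

R_C ≈ 1.5 kΩ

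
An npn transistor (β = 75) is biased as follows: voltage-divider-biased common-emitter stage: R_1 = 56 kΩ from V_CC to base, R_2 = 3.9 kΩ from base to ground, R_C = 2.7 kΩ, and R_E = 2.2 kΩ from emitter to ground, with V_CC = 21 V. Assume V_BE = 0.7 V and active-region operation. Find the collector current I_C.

I_C ≈ 0.29 mA

Thevenize the base divider: V_Th = V_CC·R_2/(R_1+R_2) = 21×3.9/59.9 = 1.37 V, R_Th = R_1‖R_2 = 3.65 kΩ.
Base-emitter loop: V_Th = I_B·R_Th + V_BE + (β+1)I_B·R_E, so I_B = (1.37 − 0.7) / (3.65 + 76×2.2) = 0.00391 mA.
I_C = β·I_B = 75×0.00391 = 0.293 mA, and I_E = (β+1)I_B = 0.297 mA.
V_CE = V_CC − I_C·R_C − I_E·R_E = 21 − 0.293×2.7 − 0.297×2.2 = 19.6 V.
V_CE = 19.6 V > 0.2 V confirms active-region operation.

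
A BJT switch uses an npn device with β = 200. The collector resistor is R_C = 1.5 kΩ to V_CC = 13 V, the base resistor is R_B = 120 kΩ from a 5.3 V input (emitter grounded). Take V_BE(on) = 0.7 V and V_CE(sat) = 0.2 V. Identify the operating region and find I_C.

Assume active. Base-emitter loop: I_B = (V_BB − V_BE)/R_B = (5.3 − 0.7)/120 = 0.0383 mA.
I_C = β·I_B = 200×0.0383 = 7.67 mA.
V_CE = V_CC − I_C·R_C = 13 − 7.67×1.5 = 1.5 V > V_CE(sat), so the active-region assumption holds.

active; I_C ≈ 7.7 mA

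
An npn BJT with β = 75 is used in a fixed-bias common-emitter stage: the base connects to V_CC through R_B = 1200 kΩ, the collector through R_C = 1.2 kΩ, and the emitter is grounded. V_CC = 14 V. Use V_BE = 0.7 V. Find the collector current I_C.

Base loop: V_CC = I_B·R_B + V_BE, so I_B = (14 − 0.7)/1200 kΩ = 0.0111 mA.
In the active region I_C = β·I_B = 75 × 0.0111 = 0.831 mA.
Collector loop: V_CE = V_CC − I_C·R_C = 14 − 0.831×1.2 = 13 V.
Since V_CE = 13 V > V_CE(sat) ≈ 0.2 V, the transistor is in the active region as assumed.

I_C ≈ 0.83 mA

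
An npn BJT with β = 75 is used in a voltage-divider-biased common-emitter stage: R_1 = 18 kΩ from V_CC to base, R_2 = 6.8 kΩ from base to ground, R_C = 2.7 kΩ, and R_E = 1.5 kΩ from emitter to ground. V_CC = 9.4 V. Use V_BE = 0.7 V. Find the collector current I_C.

I_C ≈ 1.2 mA

Thevenize the base divider: V_Th = V_CC·R_2/(R_1+R_2) = 9.4×6.8/24.8 = 2.58 V, R_Th = R_1‖R_2 = 4.94 kΩ.
Base-emitter loop: V_Th = I_B·R_Th + V_BE + (β+1)I_B·R_E, so I_B = (2.58 − 0.7) / (4.94 + 76×1.5) = 0.0158 mA.
I_C = β·I_B = 75×0.0158 = 1.18 mA, and I_E = (β+1)I_B = 1.2 mA.
V_CE = V_CC − I_C·R_C − I_E·R_E = 9.4 − 1.18×2.7 − 1.2×1.5 = 4.4 V.
V_CE = 4.4 V > 0.2 V confirms active-region operation.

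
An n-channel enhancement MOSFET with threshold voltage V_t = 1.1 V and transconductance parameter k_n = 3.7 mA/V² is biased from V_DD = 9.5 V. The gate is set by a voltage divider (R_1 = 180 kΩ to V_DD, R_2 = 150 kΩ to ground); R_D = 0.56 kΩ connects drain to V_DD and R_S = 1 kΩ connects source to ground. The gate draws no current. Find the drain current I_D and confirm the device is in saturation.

I_D ≈ 2.1 mA

V_G = V_DD·R_2/(R_1+R_2) = 9.5×150/330 = 4.32 V.
Assume saturation: I_D = (k_n/2)(V_GS − V_t)² with V_GS = V_G − I_D·R_S = 4.32 − 1·I_D.
Substituting gives 1.85·I_D² − 12.9·I_D + 19.2 = 0, with roots I_D = 2.14 or 4.83 mA.
The root I_D = 4.83 mA gives V_GS = -0.517 V ≤ V_t, so take I_D = 2.14 mA.
Then V_GS = 2.18 V and V_DS = V_DD − I_D(R_D+R_S) = 9.5 − 2.14×1.56 = 6.16 V.
Saturation requires V_DS ≥ V_GS − V_t = 1.08 V; 6.16 ≥ 1.08 ✓.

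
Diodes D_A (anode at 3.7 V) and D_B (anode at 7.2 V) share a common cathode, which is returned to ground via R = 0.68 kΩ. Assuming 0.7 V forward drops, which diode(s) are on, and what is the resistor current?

Only D_B conducts; I_R ≈ 9.6 mA

Assume both conduct. Then node N would need to be at both 3.7−0.7 = 3 V and 7.2−0.7 = 6.5 V, which is impossible.
Assume only D_B conducts: V_N = 7.2 − 0.7 = 6.5 V, so I_R = 6.5/0.68 = 9.56 mA.
Check D_A: its anode-to-cathode voltage is 3.7 − 6.5 = -2.8 V < 0.7 V, so it is off. The assumption is consistent.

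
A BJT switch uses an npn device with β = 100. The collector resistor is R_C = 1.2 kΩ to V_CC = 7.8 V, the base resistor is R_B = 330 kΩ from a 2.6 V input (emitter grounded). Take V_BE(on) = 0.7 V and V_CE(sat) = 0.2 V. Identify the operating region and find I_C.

active; I_C ≈ 0.58 mA

Assume active. Base-emitter loop: I_B = (V_BB − V_BE)/R_B = (2.6 − 0.7)/330 = 0.00576 mA.
I_C = β·I_B = 100×0.00576 = 0.576 mA.
V_CE = V_CC − I_C·R_C = 7.8 − 0.576×1.2 = 7.11 V > V_CE(sat), so the active-region assumption holds.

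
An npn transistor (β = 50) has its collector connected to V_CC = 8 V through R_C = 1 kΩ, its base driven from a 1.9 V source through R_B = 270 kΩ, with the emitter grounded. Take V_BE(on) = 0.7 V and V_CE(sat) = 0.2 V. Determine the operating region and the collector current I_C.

Assume active. Base-emitter loop: I_B = (V_BB − V_BE)/R_B = (1.9 − 0.7)/270 = 0.00444 mA.
I_C = β·I_B = 50×0.00444 = 0.222 mA.
V_CE = V_CC − I_C·R_C = 8 − 0.222×1 = 7.78 V > V_CE(sat), so the active-region assumption holds.

active; I_C ≈ 0.22 mA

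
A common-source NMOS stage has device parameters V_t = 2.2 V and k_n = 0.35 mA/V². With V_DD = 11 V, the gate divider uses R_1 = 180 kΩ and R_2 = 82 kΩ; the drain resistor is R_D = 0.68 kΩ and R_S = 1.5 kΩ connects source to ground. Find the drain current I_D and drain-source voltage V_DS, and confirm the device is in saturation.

I_D ≈ 0.17 mA, V_DS ≈ 11 V

V_G = V_DD·R_2/(R_1+R_2) = 11×82/262 = 3.44 V.
Assume saturation: I_D = (k_n/2)(V_GS − V_t)² with V_GS = V_G − I_D·R_S = 3.44 − 1.5·I_D.
Substituting gives 0.394·I_D² − 1.65·I_D + 0.27 = 0, with roots I_D = 0.17 or 4.03 mA.
The root I_D = 4.03 mA gives V_GS = -2.6 V ≤ V_t, so take I_D = 0.17 mA.
Then V_GS = 3.19 V and V_DS = V_DD − I_D(R_D+R_S) = 11 − 0.17×2.18 = 10.6 V.
Saturation requires V_DS ≥ V_GS − V_t = 0.987 V; 10.6 ≥ 0.987 ✓.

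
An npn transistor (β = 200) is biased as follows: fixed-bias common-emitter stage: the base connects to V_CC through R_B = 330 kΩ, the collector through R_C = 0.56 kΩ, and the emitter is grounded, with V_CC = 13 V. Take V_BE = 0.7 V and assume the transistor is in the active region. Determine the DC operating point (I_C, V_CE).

I_C ≈ 7.5 mA, V_CE ≈ 8.8 V

Base loop: V_CC = I_B·R_B + V_BE, so I_B = (13 − 0.7)/330 kΩ = 0.0373 mA.
In the active region I_C = β·I_B = 200 × 0.0373 = 7.45 mA.
Collector loop: V_CE = V_CC − I_C·R_C = 13 − 7.45×0.56 = 8.83 V.
Since V_CE = 8.83 V > V_CE(sat) ≈ 0.2 V, the transistor is in the active region as assumed.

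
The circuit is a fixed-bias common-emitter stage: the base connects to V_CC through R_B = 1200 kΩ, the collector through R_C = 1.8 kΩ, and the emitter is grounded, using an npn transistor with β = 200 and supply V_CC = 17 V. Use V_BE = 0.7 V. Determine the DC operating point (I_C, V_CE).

Base loop: V_CC = I_B·R_B + V_BE, so I_B = (17 − 0.7)/1200 kΩ = 0.0136 mA.
In the active region I_C = β·I_B = 200 × 0.0136 = 2.72 mA.
Collector loop: V_CE = V_CC − I_C·R_C = 17 − 2.72×1.8 = 12.1 V.
Since V_CE = 12.1 V > V_CE(sat) ≈ 0.2 V, the transistor is in the active region as assumed.

I_C ≈ 2.7 mA, V_CE ≈ 12 V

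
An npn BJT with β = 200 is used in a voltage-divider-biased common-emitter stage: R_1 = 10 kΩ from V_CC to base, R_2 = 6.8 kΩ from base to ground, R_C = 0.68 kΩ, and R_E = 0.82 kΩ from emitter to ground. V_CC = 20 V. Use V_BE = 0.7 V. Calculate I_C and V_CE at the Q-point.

I_C ≈ 8.8 mA, V_CE ≈ 6.8 V

Thevenize the base divider: V_Th = V_CC·R_2/(R_1+R_2) = 20×6.8/16.8 = 8.1 V, R_Th = R_1‖R_2 = 4.05 kΩ.
Base-emitter loop: V_Th = I_B·R_Th + V_BE + (β+1)I_B·R_E, so I_B = (8.1 − 0.7) / (4.05 + 201×0.82) = 0.0438 mA.
I_C = β·I_B = 200×0.0438 = 8.76 mA, and I_E = (β+1)I_B = 8.8 mA.
V_CE = V_CC − I_C·R_C − I_E·R_E = 20 − 8.76×0.68 − 8.8×0.82 = 6.83 V.
V_CE = 6.83 V > 0.2 V confirms active-region operation.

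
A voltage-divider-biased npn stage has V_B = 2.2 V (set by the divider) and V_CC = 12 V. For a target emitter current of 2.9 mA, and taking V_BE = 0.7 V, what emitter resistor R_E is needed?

V_E = V_B − V_BE = 2.2 − 0.7 = 1.5 V.
R_E = V_E / I_E = 1.5 / 2.9 = 0.517 kΩ.

R_E ≈ 0.52 kΩ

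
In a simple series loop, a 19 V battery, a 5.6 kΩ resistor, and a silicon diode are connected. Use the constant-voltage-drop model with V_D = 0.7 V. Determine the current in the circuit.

I ≈ 3.3 mA

KVL around the loop: 19 = V_D + I·R = 0.7 + I × 5.6 kΩ.
So I = (19 − 0.7) / 5.6 kΩ = 18.3 / 5.6 = 3.27 mA.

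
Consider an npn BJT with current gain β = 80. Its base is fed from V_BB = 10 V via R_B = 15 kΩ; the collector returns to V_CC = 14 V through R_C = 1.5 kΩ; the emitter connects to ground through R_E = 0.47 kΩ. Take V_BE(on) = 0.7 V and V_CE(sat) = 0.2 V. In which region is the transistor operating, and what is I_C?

Assume active: I_B = (10 − 0.7)/(15 + 81×0.47) = 0.175 mA, I_C = β·I_B = 14 mA.
Then V_CE = 14 − 14×1.5 − 14.2×0.47 = -13.7 V < 0.2 V — the active assumption fails.
Re-solve with V_CE = 0.2 V. KCL at the emitter: V_E/R_E = (V_BB−0.7−V_E)/R_B + (V_CC−0.2−V_E)/R_C, giving V_E = 3.43 V.
I_C = (V_CC − 0.2 − V_E)/R_C = (13.8 − 3.43)/1.5 = 6.91 mA.
Check: I_B = (9.3 − 3.43)/15 = 0.391 mA, and β·I_B = 31.3 mA > I_C, confirming saturation.

saturation; I_C ≈ 6.9 mA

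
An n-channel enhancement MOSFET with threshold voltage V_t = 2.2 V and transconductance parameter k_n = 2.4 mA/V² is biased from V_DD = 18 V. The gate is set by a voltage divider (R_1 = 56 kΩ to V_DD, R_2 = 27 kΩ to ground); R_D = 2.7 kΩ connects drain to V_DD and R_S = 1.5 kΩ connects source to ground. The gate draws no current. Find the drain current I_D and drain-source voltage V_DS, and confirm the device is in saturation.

V_G = V_DD·R_2/(R_1+R_2) = 18×27/83 = 5.86 V.
Assume saturation: I_D = (k_n/2)(V_GS − V_t)² with V_GS = V_G − I_D·R_S = 5.86 − 1.5·I_D.
Substituting gives 2.7·I_D² − 14.2·I_D + 16 = 0, with roots I_D = 1.65 or 3.59 mA.
The root I_D = 3.59 mA gives V_GS = 0.47 V ≤ V_t, so take I_D = 1.65 mA.
Then V_GS = 3.37 V and V_DS = V_DD − I_D(R_D+R_S) = 18 − 1.65×4.2 = 11.1 V.
Saturation requires V_DS ≥ V_GS − V_t = 1.17 V; 11.1 ≥ 1.17 ✓.

I_D ≈ 1.7 mA, V_DS ≈ 11 V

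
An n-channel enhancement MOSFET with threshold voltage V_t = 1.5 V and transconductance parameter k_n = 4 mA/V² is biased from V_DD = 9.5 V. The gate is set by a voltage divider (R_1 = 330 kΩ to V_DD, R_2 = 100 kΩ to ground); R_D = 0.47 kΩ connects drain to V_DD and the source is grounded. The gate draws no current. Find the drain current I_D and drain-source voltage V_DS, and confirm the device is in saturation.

V_G = V_DD·R_2/(R_1+R_2) = 9.5×100/430 = 2.21 V. With the source grounded, V_GS = V_G = 2.21 V.
Assume saturation: I_D = (k_n/2)(V_GS − V_t)² = (4/2)×(2.21 − 1.5)² = 2×0.709² = 1.01 mA.
V_DS = V_DD − I_D·R_D = 9.5 − 1.01×0.47 = 9.03 V.
Saturation requires V_DS ≥ V_GS − V_t = 0.709 V; 9.03 ≥ 0.709 ✓.

I_D ≈ 1 mA, V_DS ≈ 9 V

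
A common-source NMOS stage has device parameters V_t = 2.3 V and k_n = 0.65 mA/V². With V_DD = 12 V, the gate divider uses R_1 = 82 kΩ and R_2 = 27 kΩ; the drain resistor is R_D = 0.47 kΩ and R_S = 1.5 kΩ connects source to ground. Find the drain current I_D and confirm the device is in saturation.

I_D ≈ 0.093 mA

V_G = V_DD·R_2/(R_1+R_2) = 12×27/109 = 2.97 V.
Assume saturation: I_D = (k_n/2)(V_GS − V_t)² with V_GS = V_G − I_D·R_S = 2.97 − 1.5·I_D.
Substituting gives 0.731·I_D² − 1.66·I_D + 0.147 = 0, with roots I_D = 0.0926 or 2.17 mA.
The root I_D = 2.17 mA gives V_GS = -0.285 V ≤ V_t, so take I_D = 0.0926 mA.
Then V_GS = 2.83 V and V_DS = V_DD − I_D(R_D+R_S) = 12 − 0.0926×1.97 = 11.8 V.
Saturation requires V_DS ≥ V_GS − V_t = 0.534 V; 11.8 ≥ 0.534 ✓.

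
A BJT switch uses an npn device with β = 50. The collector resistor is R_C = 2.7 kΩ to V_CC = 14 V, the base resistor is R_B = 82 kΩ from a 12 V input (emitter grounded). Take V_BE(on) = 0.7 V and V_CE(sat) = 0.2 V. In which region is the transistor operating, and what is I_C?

saturation; I_C ≈ 5.1 mA

Assume active: I_B = (12 − 0.7)/82 = 0.138 mA, giving I_C = β·I_B = 6.89 mA.
But then V_CE = 14 − 6.89×2.7 = -4.6 V < V_CE(sat) = 0.2 V — impossible in the active region.
So the transistor is saturated. With V_CE = 0.2 V, I_C = (V_CC − 0.2)/R_C = 13.8/2.7 = 5.11 mA.
Check: β·I_B = 6.89 mA > I_C = 5.11 mA, confirming saturation.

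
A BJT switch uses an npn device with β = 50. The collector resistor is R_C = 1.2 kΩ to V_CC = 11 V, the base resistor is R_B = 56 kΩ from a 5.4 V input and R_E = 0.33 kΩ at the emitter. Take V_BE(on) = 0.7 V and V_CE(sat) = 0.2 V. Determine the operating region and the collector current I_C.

Assume active. Base-emitter loop: I_B = (V_BB − V_BE)/(R_B + (β+1)R_E) = (5.4 − 0.7)/(56 + 51×0.33) = 0.0645 mA.
I_C = β·I_B = 50×0.0645 = 3.23 mA.
V_CE = V_CC − I_C·R_C − I_E·R_E = 11 − 3.23×1.2 − 3.29×0.33 = 6.04 V > V_CE(sat), so the active-region assumption holds.

active; I_C ≈ 3.2 mA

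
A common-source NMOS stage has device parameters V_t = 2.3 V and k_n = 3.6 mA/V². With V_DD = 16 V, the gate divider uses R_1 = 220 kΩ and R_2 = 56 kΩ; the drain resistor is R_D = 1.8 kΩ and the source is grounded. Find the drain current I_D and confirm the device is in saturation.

I_D ≈ 1.6 mA

V_G = V_DD·R_2/(R_1+R_2) = 16×56/276 = 3.25 V. With the source grounded, V_GS = V_G = 3.25 V.
Assume saturation: I_D = (k_n/2)(V_GS − V_t)² = (3.6/2)×(3.25 − 2.3)² = 1.8×0.946² = 1.61 mA.
V_DS = V_DD − I_D·R_D = 16 − 1.61×1.8 = 13.1 V.
Saturation requires V_DS ≥ V_GS − V_t = 0.946 V; 13.1 ≥ 0.946 ✓.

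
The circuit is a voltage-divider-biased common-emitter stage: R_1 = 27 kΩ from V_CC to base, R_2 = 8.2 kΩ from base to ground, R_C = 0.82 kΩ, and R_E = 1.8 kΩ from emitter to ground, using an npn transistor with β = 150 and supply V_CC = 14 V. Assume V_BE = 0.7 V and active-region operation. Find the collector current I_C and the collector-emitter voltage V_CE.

I_C ≈ 1.4 mA, V_CE ≈ 10 V

Thevenize the base divider: V_Th = V_CC·R_2/(R_1+R_2) = 14×8.2/35.2 = 3.26 V, R_Th = R_1‖R_2 = 6.29 kΩ.
Base-emitter loop: V_Th = I_B·R_Th + V_BE + (β+1)I_B·R_E, so I_B = (3.26 − 0.7) / (6.29 + 151×1.8) = 0.00921 mA.
I_C = β·I_B = 150×0.00921 = 1.38 mA, and I_E = (β+1)I_B = 1.39 mA.
V_CE = V_CC − I_C·R_C − I_E·R_E = 14 − 1.38×0.82 − 1.39×1.8 = 10.4 V.
V_CE = 10.4 V > 0.2 V confirms active-region operation.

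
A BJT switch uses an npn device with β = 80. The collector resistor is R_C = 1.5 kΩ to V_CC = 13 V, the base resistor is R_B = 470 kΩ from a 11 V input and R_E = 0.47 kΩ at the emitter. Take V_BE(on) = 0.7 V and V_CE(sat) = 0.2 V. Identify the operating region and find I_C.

active; I_C ≈ 1.6 mA

Assume active. Base-emitter loop: I_B = (V_BB − V_BE)/(R_B + (β+1)R_E) = (11 − 0.7)/(470 + 81×0.47) = 0.0203 mA.
I_C = β·I_B = 80×0.0203 = 1.62 mA.
V_CE = V_CC − I_C·R_C − I_E·R_E = 13 − 1.62×1.5 − 1.64×0.47 = 9.8 V > V_CE(sat), so the active-region assumption holds.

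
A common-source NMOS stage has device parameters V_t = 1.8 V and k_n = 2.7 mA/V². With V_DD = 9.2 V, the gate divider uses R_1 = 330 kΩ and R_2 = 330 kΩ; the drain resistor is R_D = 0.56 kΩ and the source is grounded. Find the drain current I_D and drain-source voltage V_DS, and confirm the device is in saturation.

V_G = V_DD·R_2/(R_1+R_2) = 9.2×330/660 = 4.6 V. With the source grounded, V_GS = V_G = 4.6 V.
Assume saturation: I_D = (k_n/2)(V_GS − V_t)² = (2.7/2)×(4.6 − 1.8)² = 1.35×2.8² = 10.6 mA.
V_DS = V_DD − I_D·R_D = 9.2 − 10.6×0.56 = 3.27 V.
Saturation requires V_DS ≥ V_GS − V_t = 2.8 V; 3.27 ≥ 2.8 ✓.

I_D ≈ 11 mA, V_DS ≈ 3.3 V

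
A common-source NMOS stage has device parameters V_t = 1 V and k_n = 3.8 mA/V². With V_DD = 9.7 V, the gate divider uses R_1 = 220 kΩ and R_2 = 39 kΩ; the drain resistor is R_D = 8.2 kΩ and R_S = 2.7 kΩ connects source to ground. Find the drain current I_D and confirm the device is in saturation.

V_G = V_DD·R_2/(R_1+R_2) = 9.7×39/259 = 1.46 V.
Assume saturation: I_D = (k_n/2)(V_GS − V_t)² with V_GS = V_G − I_D·R_S = 1.46 − 2.7·I_D.
Substituting gives 13.9·I_D² − 5.73·I_D + 0.403 = 0, with roots I_D = 0.09 or 0.323 mA.
The root I_D = 0.323 mA gives V_GS = 0.587 V ≤ V_t, so take I_D = 0.09 mA.
Then V_GS = 1.22 V and V_DS = V_DD − I_D(R_D+R_S) = 9.7 − 0.09×10.9 = 8.72 V.
Saturation requires V_DS ≥ V_GS − V_t = 0.218 V; 8.72 ≥ 0.218 ✓.

I_D ≈ 0.09 mA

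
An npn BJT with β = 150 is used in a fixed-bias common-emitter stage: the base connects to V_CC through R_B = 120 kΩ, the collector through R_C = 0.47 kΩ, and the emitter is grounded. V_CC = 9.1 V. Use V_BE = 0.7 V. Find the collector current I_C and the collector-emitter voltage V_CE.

I_C ≈ 11 mA, V_CE ≈ 4.2 V

Base loop: V_CC = I_B·R_B + V_BE, so I_B = (9.1 − 0.7)/120 kΩ = 0.07 mA.
In the active region I_C = β·I_B = 150 × 0.07 = 10.5 mA.
Collector loop: V_CE = V_CC − I_C·R_C = 9.1 − 10.5×0.47 = 4.16 V.
Since V_CE = 4.16 V > V_CE(sat) ≈ 0.2 V, the transistor is in the active region as assumed.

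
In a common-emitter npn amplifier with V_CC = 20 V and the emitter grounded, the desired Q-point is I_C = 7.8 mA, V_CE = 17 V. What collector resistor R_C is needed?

Collector loop: V_CC = I_C·R_C + V_CE.
R_C = (V_CC − V_CE)/I_C = (20 − 17)/7.8 = 0.385 kΩ.

R_C ≈ 0.38 kΩ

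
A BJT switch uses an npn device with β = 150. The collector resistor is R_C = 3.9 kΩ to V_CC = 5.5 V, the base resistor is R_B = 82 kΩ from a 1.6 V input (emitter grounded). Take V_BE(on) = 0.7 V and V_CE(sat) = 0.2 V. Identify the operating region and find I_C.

saturation; I_C ≈ 1.4 mA

Assume active: I_B = (1.6 − 0.7)/82 = 0.011 mA, giving I_C = β·I_B = 1.65 mA.
But then V_CE = 5.5 − 1.65×3.9 = -0.921 V < V_CE(sat) = 0.2 V — impossible in the active region.
So the transistor is saturated. With V_CE = 0.2 V, I_C = (V_CC − 0.2)/R_C = 5.3/3.9 = 1.36 mA.
Check: β·I_B = 1.65 mA > I_C = 1.36 mA, confirming saturation.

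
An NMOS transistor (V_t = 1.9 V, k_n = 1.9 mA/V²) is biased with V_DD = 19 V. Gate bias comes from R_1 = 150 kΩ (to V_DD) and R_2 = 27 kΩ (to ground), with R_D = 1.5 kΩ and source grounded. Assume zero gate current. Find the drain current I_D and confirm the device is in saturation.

I_D ≈ 0.95 mA

V_G = V_DD·R_2/(R_1+R_2) = 19×27/177 = 2.9 V. With the source grounded, V_GS = V_G = 2.9 V.
Assume saturation: I_D = (k_n/2)(V_GS − V_t)² = (1.9/2)×(2.9 − 1.9)² = 0.95×0.998² = 0.947 mA.
V_DS = V_DD − I_D·R_D = 19 − 0.947×1.5 = 17.6 V.
Saturation requires V_DS ≥ V_GS − V_t = 0.998 V; 17.6 ≥ 0.998 ✓.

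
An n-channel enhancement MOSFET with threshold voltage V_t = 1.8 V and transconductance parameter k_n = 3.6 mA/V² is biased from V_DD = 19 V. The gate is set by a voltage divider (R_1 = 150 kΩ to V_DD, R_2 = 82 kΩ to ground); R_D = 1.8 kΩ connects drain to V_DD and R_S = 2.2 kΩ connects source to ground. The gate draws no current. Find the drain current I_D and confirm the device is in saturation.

I_D ≈ 1.8 mA

V_G = V_DD·R_2/(R_1+R_2) = 19×82/232 = 6.72 V.
Assume saturation: I_D = (k_n/2)(V_GS − V_t)² with V_GS = V_G − I_D·R_S = 6.72 − 2.2·I_D.
Substituting gives 8.71·I_D² − 39.9·I_D + 43.5 = 0, with roots I_D = 1.78 or 2.8 mA.
The root I_D = 2.8 mA gives V_GS = 0.552 V ≤ V_t, so take I_D = 1.78 mA.
Then V_GS = 2.8 V and V_DS = V_DD − I_D(R_D+R_S) = 19 − 1.78×4 = 11.9 V.
Saturation requires V_DS ≥ V_GS − V_t = 0.995 V; 11.9 ≥ 0.995 ✓.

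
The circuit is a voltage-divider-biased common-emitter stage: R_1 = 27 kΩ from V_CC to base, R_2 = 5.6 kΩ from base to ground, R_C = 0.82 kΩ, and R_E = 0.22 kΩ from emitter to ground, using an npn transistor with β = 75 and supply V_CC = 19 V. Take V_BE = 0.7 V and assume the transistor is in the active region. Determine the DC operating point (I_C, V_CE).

Thevenize the base divider: V_Th = V_CC·R_2/(R_1+R_2) = 19×5.6/32.6 = 3.26 V, R_Th = R_1‖R_2 = 4.64 kΩ.
Base-emitter loop: V_Th = I_B·R_Th + V_BE + (β+1)I_B·R_E, so I_B = (3.26 − 0.7) / (4.64 + 76×0.22) = 0.12 mA.
I_C = β·I_B = 75×0.12 = 9 mA, and I_E = (β+1)I_B = 9.12 mA.
V_CE = V_CC − I_C·R_C − I_E·R_E = 19 − 9×0.82 − 9.12×0.22 = 9.61 V.
V_CE = 9.61 V > 0.2 V confirms active-region operation.

I_C ≈ 9 mA, V_CE ≈ 9.6 V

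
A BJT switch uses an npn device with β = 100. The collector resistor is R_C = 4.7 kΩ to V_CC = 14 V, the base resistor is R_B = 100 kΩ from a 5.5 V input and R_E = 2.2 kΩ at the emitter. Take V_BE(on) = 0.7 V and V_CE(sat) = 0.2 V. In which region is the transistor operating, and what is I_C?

Assume active. Base-emitter loop: I_B = (V_BB − V_BE)/(R_B + (β+1)R_E) = (5.5 − 0.7)/(100 + 101×2.2) = 0.0149 mA.
I_C = β·I_B = 100×0.0149 = 1.49 mA.
V_CE = V_CC − I_C·R_C − I_E·R_E = 14 − 1.49×4.7 − 1.5×2.2 = 3.69 V > V_CE(sat), so the active-region assumption holds.

active; I_C ≈ 1.5 mA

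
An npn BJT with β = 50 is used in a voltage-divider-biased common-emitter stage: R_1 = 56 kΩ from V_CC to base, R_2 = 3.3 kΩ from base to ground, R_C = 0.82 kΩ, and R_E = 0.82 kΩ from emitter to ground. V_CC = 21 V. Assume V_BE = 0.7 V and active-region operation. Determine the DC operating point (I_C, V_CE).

Thevenize the base divider: V_Th = V_CC·R_2/(R_1+R_2) = 21×3.3/59.3 = 1.17 V, R_Th = R_1‖R_2 = 3.12 kΩ.
Base-emitter loop: V_Th = I_B·R_Th + V_BE + (β+1)I_B·R_E, so I_B = (1.17 − 0.7) / (3.12 + 51×0.82) = 0.0104 mA.
I_C = β·I_B = 50×0.0104 = 0.521 mA, and I_E = (β+1)I_B = 0.532 mA.
V_CE = V_CC − I_C·R_C − I_E·R_E = 21 − 0.521×0.82 − 0.532×0.82 = 20.1 V.
V_CE = 20.1 V > 0.2 V confirms active-region operation.

I_C ≈ 0.52 mA, V_CE ≈ 20 V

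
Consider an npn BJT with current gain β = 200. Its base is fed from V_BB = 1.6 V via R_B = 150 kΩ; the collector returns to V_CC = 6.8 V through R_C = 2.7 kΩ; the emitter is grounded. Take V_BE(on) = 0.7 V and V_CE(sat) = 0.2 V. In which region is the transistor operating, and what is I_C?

active; I_C ≈ 1.2 mA

Assume active. Base-emitter loop: I_B = (V_BB − V_BE)/R_B = (1.6 − 0.7)/150 = 0.006 mA.
I_C = β·I_B = 200×0.006 = 1.2 mA.
V_CE = V_CC − I_C·R_C = 6.8 − 1.2×2.7 = 3.56 V > V_CE(sat), so the active-region assumption holds.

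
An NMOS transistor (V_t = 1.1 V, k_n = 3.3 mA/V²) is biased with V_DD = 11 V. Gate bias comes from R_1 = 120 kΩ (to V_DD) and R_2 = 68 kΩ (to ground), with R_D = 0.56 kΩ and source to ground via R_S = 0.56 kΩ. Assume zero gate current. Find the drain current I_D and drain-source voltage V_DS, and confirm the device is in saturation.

V_G = V_DD·R_2/(R_1+R_2) = 11×68/188 = 3.98 V.
Assume saturation: I_D = (k_n/2)(V_GS − V_t)² with V_GS = V_G − I_D·R_S = 3.98 − 0.56·I_D.
Substituting gives 0.517·I_D² − 6.32·I_D + 13.7 = 0, with roots I_D = 2.81 or 9.4 mA.
The root I_D = 9.4 mA gives V_GS = -1.29 V ≤ V_t, so take I_D = 2.81 mA.
Then V_GS = 2.41 V and V_DS = V_DD − I_D(R_D+R_S) = 11 − 2.81×1.12 = 7.85 V.
Saturation requires V_DS ≥ V_GS − V_t = 1.31 V; 7.85 ≥ 1.31 ✓.

I_D ≈ 2.8 mA, V_DS ≈ 7.9 V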